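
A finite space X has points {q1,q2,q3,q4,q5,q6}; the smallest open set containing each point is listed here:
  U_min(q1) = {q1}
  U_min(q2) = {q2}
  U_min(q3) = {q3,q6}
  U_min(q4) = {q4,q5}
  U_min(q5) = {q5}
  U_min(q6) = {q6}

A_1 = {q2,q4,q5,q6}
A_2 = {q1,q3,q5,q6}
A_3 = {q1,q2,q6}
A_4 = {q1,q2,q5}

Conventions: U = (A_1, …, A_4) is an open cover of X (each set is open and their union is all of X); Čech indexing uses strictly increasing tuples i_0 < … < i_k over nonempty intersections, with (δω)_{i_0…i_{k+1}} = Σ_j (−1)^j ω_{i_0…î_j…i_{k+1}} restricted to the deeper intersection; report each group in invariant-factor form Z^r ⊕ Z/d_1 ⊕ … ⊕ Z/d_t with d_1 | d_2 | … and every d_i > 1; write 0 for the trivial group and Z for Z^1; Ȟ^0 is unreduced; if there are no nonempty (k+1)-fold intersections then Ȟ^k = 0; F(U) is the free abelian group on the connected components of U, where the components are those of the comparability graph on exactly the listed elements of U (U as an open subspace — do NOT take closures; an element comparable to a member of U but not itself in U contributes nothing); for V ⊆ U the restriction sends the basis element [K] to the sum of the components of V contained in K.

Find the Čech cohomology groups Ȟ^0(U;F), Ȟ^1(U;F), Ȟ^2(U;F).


Ȟ^0 ≅ Z^4; Ȟ^1 ≅ 0; Ȟ^2 ≅ 0

intersection data:
  A12={q5,q6} A13={q2,q6} A14={q2,q5} A23={q1,q6} A24={q1,q5} A34={q1,q2}
  A123={q6} A124={q5} A134={q2} A234={q1}
components per intersection:
  A1: {q2} {q4,q5} {q6}
  A2: {q1} {q3,q6} {q5}
  A3: {q1} {q2} {q6}
  A4: {q1} {q2} {q5}
  A12: {q5} {q6}
  A13: {q2} {q6}
  A14: {q2} {q5}
  A23: {q1} {q6}
  A24: {q1} {q5}
  A34: {q1} {q2}
  A123: {q6}
  A124: {q5}
  A134: {q2}
  A234: {q1}
C dims 12,12,4; δ0: rk 8, SNF 1^8; δ1: rk 4, SNF 1^4
Ȟ^0 = (12 − 8) − 0 = 4, so Ȟ^0 ≅ Z^4
Ȟ^1 = (12 − 4) − 8 = 0, so Ȟ^1 ≅ 0
Ȟ^2 = (4 − 0) − 4 = 0, so Ȟ^2 ≅ 0


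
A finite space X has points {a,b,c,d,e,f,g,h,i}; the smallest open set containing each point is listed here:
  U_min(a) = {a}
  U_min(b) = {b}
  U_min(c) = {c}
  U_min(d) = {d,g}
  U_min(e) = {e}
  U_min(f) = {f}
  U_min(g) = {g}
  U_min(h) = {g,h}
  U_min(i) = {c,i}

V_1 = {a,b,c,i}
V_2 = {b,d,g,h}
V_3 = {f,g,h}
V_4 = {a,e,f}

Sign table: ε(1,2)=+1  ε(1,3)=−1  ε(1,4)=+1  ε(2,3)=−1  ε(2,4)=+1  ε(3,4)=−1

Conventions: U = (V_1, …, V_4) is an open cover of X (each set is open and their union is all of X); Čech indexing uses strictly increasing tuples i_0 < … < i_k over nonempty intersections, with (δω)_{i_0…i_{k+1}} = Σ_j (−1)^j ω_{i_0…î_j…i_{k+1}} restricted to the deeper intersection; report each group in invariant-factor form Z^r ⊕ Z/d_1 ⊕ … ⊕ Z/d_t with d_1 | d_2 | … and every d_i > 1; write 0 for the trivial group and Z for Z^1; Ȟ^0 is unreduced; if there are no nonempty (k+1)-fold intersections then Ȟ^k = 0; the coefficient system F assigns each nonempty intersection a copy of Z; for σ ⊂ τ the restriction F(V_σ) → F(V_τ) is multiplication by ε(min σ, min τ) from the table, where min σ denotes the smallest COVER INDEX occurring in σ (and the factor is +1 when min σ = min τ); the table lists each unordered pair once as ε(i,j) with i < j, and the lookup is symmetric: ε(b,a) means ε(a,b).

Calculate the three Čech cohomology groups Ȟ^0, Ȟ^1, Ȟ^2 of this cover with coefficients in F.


Ȟ^0 ≅ Z, Ȟ^1 ≅ Z, Ȟ^2 ≅ 0

nonempty overlaps:
  V12={b} V14={a} V23={g,h} V34={f}
C dims 4,4; δ0: rk 3, SNF 1^3
degree 0: 4−3−0 = 1 → Ȟ^0 ≅ Z
degree 1: 4−0−3 = 1 → Ȟ^1 ≅ Z
degree 2: 0−0−0 = 0 → Ȟ^2 ≅ 0


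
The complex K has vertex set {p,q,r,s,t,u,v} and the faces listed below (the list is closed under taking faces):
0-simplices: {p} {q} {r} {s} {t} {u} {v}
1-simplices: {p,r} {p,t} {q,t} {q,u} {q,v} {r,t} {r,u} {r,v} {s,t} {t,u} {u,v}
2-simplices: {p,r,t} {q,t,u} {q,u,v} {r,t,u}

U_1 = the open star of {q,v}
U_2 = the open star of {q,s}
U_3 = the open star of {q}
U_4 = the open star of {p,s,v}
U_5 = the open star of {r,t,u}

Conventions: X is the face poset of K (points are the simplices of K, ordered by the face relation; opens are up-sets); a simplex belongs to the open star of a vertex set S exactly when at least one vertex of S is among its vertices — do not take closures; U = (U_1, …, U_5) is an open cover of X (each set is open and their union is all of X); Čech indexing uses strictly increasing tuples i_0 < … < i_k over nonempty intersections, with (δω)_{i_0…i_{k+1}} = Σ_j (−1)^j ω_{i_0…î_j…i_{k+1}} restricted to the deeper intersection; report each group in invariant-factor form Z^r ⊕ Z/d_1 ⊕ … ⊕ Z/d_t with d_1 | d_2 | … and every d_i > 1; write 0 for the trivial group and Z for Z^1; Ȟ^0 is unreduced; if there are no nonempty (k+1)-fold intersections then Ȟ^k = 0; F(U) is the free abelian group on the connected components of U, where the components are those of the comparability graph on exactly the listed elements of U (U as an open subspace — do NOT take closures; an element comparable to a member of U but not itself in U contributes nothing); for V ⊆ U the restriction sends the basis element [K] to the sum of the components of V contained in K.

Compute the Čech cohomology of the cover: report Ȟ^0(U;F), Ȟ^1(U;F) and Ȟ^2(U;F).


Ȟ^0(U;F) ≅ Z, Ȟ^1(U;F) ≅ Z and Ȟ^2(U;F) ≅ 0

nerve of the cover:
  U1={{q},{v},{q,t},{q,u},{q,v},{r,v},{u,v},{q,t,u},{q,u,v}} U2={{q},{s},{q,t},{q,u},{q,v},{s,t},{q,t,u},{q,u,v}} U3={{q},{q,t},{q,u},{q,v},{q,t,u},{q,u,v}} U4={{p},{s},{v},{p,r},{p,t},{q,v},{r,v},{s,t},{u,v},{p,r,t},{q,u,v}} U5={{r},{t},{u},{p,r},{p,t},{q,t},{q,u},{r,t},{r,u},{r,v},{s,t},{t,u},{u,v},{p,r,t},{q,t,u},{q,u,v},{r,t,u}}
  U12={{q},{q,t},{q,u},{q,v},{q,t,u},{q,u,v}} U13={{q},{q,t},{q,u},{q,v},{q,t,u},{q,u,v}} U14={{v},{q,v},{r,v},{u,v},{q,u,v}} U15={{q,t},{q,u},{r,v},{u,v},{q,t,u},{q,u,v}} U23={{q},{q,t},{q,u},{q,v},{q,t,u},{q,u,v}} U24={{s},{q,v},{s,t},{q,u,v}} U25={{q,t},{q,u},{s,t},{q,t,u},{q,u,v}} U34={{q,v},{q,u,v}} U35={{q,t},{q,u},{q,t,u},{q,u,v}} U45={{p,r},{p,t},{r,v},{s,t},{u,v},{p,r,t},{q,u,v}}
  U123={{q},{q,t},{q,u},{q,v},{q,t,u},{q,u,v}} U124={{q,v},{q,u,v}} U125={{q,t},{q,u},{q,t,u},{q,u,v}} U134={{q,v},{q,u,v}} U135={{q,t},{q,u},{q,t,u},{q,u,v}} U145={{r,v},{u,v},{q,u,v}} U234={{q,v},{q,u,v}} U235={{q,t},{q,u},{q,t,u},{q,u,v}} U245={{s,t},{q,u,v}} U345={{q,u,v}}
  U1234={{q,v},{q,u,v}} U1235={{q,t},{q,u},{q,t,u},{q,u,v}} U1245={{q,u,v}} U1345={{q,u,v}} U2345={{q,u,v}}
  U12345={{q,u,v}}
components per intersection:
  U1: {{q},{v},{q,t},{q,u},{q,v},{r,v},{u,v},{q,t,u},{q,u,v}}
  U2: {{q},{q,t},{q,u},{q,v},{q,t,u},{q,u,v}} {{s},{s,t}}
  U3: {{q},{q,t},{q,u},{q,v},{q,t,u},{q,u,v}}
  U4: {{p},{p,r},{p,t},{p,r,t}} {{s},{s,t}} {{v},{q,v},{r,v},{u,v},{q,u,v}}
  U5: {{r},{t},{u},{p,r},{p,t},{q,t},{q,u},{r,t},{r,u},{r,v},{s,t},{t,u},{u,v},{p,r,t},{q,t,u},{q,u,v},{r,t,u}}
  U12: {{q},{q,t},{q,u},{q,v},{q,t,u},{q,u,v}}
  U13: {{q},{q,t},{q,u},{q,v},{q,t,u},{q,u,v}}
  U14: {{v},{q,v},{r,v},{u,v},{q,u,v}}
  U15: {{q,t},{q,u},{u,v},{q,t,u},{q,u,v}} {{r,v}}
  U23: {{q},{q,t},{q,u},{q,v},{q,t,u},{q,u,v}}
  U24: {{s},{s,t}} {{q,v},{q,u,v}}
  U25: {{q,t},{q,u},{q,t,u},{q,u,v}} {{s,t}}
  U34: {{q,v},{q,u,v}}
  U35: {{q,t},{q,u},{q,t,u},{q,u,v}}
  U45: {{p,r},{p,t},{p,r,t}} {{r,v}} {{s,t}} {{u,v},{q,u,v}}
  U123: {{q},{q,t},{q,u},{q,v},{q,t,u},{q,u,v}}
  U124: {{q,v},{q,u,v}}
  U125: {{q,t},{q,u},{q,t,u},{q,u,v}}
  U134: {{q,v},{q,u,v}}
  U135: {{q,t},{q,u},{q,t,u},{q,u,v}}
  U145: {{r,v}} {{u,v},{q,u,v}}
  U234: {{q,v},{q,u,v}}
  U235: {{q,t},{q,u},{q,t,u},{q,u,v}}
  U245: {{s,t}} {{q,u,v}}
  U345: {{q,u,v}}
  U1234: {{q,v},{q,u,v}}
  U1235: {{q,t},{q,u},{q,t,u},{q,u,v}}
  U1245: {{q,u,v}}
  U1345: {{q,u,v}}
  U2345: {{q,u,v}}
  U12345: {{q,u,v}}
C dims 8,16,12,5; δ0: rk 7, SNF 1^7; δ1: rk 8, SNF 1^8; δ2: rk 4, SNF 1^4
Ȟ^0 = (8 − 7) − 0 = 1, so Ȟ^0 ≅ Z
Ȟ^1 = (16 − 8) − 7 = 1, so Ȟ^1 ≅ Z
Ȟ^2 = (12 − 4) − 8 = 0, so Ȟ^2 ≅ 0


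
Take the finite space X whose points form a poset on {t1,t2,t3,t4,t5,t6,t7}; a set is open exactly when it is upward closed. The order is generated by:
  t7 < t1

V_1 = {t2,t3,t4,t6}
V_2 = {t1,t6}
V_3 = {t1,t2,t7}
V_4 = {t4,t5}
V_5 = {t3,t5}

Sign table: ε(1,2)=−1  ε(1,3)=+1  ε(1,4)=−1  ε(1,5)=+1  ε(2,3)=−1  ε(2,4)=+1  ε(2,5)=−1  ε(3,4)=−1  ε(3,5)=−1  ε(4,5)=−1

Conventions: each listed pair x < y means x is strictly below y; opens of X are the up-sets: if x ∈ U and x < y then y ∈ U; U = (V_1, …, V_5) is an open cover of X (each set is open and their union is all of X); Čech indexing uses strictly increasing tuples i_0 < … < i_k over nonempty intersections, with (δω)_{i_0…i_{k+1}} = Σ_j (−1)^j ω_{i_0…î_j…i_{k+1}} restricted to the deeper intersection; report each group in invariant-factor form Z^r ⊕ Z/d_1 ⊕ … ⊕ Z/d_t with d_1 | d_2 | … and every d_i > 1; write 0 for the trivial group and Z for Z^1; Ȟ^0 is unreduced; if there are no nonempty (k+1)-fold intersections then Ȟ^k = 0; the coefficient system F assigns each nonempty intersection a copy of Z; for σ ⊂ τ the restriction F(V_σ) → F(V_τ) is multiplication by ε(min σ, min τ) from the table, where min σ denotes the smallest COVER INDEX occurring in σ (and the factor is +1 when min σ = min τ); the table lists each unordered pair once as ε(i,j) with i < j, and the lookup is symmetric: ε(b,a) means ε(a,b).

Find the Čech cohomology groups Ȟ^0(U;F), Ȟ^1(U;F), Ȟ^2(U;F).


intersection data:
  V12={t6} V13={t2} V14={t4} V15={t3} V23={t1} V45={t5}
C dims 5,6; δ0: rk 4, SNF 1^4
Ȟ^0 = (5 − 4) − 0 = 1, so Ȟ^0 ≅ Z
Ȟ^1 = (6 − 0) − 4 = 2, so Ȟ^1 ≅ Z^2
Ȟ^2 = (0 − 0) − 0 = 0, so Ȟ^2 ≅ 0

Ȟ^0(U;F) ≅ Z, Ȟ^1(U;F) ≅ Z^2, Ȟ^2(U;F) ≅ 0


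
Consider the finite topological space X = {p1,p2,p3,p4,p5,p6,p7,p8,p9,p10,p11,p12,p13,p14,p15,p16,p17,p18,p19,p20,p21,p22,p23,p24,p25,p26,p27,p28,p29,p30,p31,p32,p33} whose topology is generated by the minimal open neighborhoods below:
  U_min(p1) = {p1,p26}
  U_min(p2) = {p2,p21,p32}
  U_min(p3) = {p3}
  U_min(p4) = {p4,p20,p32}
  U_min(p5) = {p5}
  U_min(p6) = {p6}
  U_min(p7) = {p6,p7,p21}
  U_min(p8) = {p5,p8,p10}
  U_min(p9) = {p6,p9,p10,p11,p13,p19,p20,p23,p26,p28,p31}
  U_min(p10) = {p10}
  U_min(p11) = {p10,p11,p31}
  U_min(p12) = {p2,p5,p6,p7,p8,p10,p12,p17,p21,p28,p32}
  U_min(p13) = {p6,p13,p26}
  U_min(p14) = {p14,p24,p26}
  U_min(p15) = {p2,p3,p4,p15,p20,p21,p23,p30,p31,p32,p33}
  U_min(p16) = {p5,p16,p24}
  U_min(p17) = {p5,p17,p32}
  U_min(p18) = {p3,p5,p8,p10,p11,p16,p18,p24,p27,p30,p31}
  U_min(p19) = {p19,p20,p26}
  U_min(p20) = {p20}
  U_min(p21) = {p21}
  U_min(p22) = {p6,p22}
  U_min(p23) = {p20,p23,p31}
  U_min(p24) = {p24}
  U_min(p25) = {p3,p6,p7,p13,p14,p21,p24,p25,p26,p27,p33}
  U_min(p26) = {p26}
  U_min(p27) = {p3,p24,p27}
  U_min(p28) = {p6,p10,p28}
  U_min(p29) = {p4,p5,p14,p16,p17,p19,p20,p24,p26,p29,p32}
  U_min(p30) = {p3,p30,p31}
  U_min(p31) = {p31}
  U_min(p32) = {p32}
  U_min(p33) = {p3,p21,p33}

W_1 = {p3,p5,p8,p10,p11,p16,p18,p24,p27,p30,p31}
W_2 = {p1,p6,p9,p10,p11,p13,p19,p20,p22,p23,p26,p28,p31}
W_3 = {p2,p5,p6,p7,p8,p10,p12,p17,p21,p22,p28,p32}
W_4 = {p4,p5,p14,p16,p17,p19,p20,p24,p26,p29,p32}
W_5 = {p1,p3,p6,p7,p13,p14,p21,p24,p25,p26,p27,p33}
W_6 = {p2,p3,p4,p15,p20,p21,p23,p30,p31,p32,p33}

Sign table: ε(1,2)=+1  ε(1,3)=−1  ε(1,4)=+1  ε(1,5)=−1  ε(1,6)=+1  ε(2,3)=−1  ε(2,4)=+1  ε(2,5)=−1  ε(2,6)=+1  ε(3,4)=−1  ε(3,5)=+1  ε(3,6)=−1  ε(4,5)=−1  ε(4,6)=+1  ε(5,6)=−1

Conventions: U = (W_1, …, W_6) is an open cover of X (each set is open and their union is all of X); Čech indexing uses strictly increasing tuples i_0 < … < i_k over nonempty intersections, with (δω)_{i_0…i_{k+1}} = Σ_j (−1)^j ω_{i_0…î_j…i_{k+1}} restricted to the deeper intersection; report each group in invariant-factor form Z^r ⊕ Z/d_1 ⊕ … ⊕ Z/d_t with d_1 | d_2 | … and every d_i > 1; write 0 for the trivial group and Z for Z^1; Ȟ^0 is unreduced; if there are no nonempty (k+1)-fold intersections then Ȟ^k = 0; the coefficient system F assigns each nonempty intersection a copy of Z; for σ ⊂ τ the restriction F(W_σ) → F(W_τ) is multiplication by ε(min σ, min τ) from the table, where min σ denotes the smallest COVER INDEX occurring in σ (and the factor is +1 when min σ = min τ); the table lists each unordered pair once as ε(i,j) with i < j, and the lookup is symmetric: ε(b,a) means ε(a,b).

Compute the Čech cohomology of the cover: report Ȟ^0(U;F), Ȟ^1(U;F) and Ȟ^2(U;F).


Ȟ^0 = Z, Ȟ^1 = 0 and Ȟ^2 = Z/2

intersection data:
  W12={p10,p11,p31} W13={p5,p8,p10} W14={p5,p16,p24} W15={p3,p24,p27} W16={p3,p30,p31} W23={p6,p10,p22,p28} W24={p19,p20,p26} W25={p1,p6,p13,p26} W26={p20,p23,p31} W34={p5,p17,p32} W35={p6,p7,p21} W36={p2,p21,p32} W45={p14,p24,p26} W46={p4,p20,p32} W56={p3,p21,p33}
  W123={p10} W126={p31} W134={p5} W145={p24} W156={p3} W235={p6} W245={p26} W246={p20} W346={p32} W356={p21}
C dims 6,15,10; δ0: rk 5, SNF 1^5; δ1: rk 10, SNF 1^9·2
Ȟ^0 = (6 − 5) − 0 = 1, so Ȟ^0 ≅ Z
Ȟ^1 = (15 − 10) − 5 = 0, so Ȟ^1 ≅ 0
Ȟ^2 = (10 − 0) − 10 = 0 plus torsion [2], so Ȟ^2 ≅ Z/2


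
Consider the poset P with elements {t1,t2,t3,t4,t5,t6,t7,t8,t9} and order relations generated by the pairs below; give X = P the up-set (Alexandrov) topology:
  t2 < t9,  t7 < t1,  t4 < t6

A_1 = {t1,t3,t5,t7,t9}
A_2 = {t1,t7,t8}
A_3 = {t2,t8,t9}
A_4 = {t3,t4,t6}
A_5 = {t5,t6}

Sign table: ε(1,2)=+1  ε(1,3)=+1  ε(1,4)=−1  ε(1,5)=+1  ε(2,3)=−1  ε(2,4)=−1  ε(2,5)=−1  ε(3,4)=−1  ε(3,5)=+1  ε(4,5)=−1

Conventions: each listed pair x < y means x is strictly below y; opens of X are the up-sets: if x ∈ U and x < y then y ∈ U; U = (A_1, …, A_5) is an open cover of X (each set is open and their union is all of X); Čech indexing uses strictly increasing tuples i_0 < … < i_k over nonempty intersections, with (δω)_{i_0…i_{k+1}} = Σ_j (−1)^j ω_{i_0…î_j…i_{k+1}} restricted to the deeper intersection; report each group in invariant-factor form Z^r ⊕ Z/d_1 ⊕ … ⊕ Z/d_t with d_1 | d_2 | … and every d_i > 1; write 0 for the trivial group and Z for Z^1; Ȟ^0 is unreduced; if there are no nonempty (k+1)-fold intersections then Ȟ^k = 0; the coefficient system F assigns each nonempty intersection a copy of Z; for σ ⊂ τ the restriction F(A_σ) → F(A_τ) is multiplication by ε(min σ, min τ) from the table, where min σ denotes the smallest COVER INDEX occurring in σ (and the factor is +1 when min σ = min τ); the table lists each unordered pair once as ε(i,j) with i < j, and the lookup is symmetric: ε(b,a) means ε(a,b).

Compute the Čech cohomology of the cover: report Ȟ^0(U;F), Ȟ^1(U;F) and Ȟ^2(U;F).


nerve of the cover:
  A12={t1,t7} A13={t9} A14={t3} A15={t5} A23={t8} A45={t6}
C dims 5,6; δ0: rk 5, SNF 1^4·2
Ȟ^0 = (5 − 5) − 0 = 0, so Ȟ^0 ≅ 0
Ȟ^1 = (6 − 0) − 5 = 1 plus torsion [2], so Ȟ^1 ≅ Z ⊕ Z/2
Ȟ^2 = (0 − 0) − 0 = 0, so Ȟ^2 ≅ 0

Ȟ^0 = 0,  Ȟ^1 = Z ⊕ Z/2,  Ȟ^2 = 0


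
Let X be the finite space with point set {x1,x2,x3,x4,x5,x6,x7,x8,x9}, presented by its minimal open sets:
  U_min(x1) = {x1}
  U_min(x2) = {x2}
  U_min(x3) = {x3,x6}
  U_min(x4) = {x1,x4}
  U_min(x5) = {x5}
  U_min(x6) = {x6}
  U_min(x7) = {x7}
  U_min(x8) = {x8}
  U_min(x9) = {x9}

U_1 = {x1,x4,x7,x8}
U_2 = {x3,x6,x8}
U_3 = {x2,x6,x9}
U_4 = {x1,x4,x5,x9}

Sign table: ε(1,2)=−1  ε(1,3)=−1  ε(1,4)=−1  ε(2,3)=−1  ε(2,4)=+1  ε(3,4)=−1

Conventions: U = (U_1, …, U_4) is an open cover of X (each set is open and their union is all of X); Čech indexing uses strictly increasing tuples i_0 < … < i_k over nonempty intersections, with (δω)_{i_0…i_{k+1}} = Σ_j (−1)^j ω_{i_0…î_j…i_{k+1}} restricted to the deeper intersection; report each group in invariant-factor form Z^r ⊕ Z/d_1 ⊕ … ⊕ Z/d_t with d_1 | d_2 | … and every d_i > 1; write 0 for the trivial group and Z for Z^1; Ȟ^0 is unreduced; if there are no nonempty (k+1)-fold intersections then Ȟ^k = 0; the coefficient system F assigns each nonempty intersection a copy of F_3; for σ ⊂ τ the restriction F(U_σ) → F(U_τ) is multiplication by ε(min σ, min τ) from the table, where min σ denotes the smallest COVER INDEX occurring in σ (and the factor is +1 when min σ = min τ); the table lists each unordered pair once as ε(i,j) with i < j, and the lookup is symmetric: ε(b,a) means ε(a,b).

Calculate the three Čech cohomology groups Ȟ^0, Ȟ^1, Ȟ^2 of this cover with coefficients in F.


nonempty overlaps:
  U12={x8} U14={x1,x4} U23={x6} U34={x9}
C dims 4,4; δ0: rk_F3 3
degree 0: 4−3−0 = 1 → Ȟ^0 ≅ Z/3
degree 1: 4−0−3 = 1 → Ȟ^1 ≅ Z/3
degree 2: 0−0−0 = 0 → Ȟ^2 ≅ 0

Ȟ^0(U;F) ≅ Z/3, Ȟ^1(U;F) ≅ Z/3, Ȟ^2(U;F) ≅ 0


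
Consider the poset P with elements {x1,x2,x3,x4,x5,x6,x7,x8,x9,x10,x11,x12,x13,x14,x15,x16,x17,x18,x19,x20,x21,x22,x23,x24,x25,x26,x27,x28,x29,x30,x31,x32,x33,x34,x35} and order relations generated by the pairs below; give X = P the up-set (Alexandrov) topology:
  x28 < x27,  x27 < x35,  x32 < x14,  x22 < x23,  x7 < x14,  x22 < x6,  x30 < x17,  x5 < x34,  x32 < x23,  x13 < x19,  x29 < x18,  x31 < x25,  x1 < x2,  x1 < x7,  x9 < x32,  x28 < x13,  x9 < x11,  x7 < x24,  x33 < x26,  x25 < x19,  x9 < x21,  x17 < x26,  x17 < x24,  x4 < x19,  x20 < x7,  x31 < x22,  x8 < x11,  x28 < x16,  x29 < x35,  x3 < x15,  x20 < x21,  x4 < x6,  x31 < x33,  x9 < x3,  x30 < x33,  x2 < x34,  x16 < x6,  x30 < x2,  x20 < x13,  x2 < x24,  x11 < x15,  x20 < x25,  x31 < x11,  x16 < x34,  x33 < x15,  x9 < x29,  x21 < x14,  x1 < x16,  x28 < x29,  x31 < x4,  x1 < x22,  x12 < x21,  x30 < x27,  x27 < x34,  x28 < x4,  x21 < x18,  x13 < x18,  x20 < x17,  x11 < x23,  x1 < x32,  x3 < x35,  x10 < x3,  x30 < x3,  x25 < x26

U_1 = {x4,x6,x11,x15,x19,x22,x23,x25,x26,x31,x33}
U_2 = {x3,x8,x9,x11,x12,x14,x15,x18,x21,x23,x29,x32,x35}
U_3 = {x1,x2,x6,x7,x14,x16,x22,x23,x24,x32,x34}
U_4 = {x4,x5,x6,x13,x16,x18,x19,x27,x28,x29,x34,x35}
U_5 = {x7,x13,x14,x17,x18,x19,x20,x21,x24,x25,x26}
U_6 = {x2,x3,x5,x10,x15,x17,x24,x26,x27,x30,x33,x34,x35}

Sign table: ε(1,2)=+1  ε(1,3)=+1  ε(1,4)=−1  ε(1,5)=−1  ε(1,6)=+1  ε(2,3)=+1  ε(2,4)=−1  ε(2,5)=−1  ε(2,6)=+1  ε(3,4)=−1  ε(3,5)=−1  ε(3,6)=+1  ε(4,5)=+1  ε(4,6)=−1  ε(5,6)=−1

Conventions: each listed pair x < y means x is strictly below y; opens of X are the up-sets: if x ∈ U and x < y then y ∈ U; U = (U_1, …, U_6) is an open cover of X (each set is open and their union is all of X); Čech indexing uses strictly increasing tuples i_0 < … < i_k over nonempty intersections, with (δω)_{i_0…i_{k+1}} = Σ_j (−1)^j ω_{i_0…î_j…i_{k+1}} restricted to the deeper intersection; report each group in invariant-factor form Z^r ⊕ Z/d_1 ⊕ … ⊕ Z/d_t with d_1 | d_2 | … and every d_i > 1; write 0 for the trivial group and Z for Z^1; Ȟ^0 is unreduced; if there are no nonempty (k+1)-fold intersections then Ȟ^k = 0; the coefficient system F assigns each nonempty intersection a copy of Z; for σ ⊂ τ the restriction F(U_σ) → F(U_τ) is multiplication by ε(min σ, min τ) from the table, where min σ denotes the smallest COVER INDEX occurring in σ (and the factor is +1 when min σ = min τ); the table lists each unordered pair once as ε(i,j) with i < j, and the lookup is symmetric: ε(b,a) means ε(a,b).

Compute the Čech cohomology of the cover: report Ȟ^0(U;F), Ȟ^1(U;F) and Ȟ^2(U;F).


nonempty intersections:
  U12={x11,x15,x23} U13={x6,x22,x23} U14={x4,x6,x19} U15={x19,x25,x26} U16={x15,x26,x33} U23={x14,x23,x32} U24={x18,x29,x35} U25={x14,x18,x21} U26={x3,x15,x35} U34={x6,x16,x34} U35={x7,x14,x24} U36={x2,x24,x34} U45={x13,x18,x19} U46={x5,x27,x34,x35} U56={x17,x24,x26}
  U123={x23} U126={x15} U134={x6} U145={x19} U156={x26} U235={x14} U245={x18} U246={x35} U346={x34} U356={x24}
C dims 6,15,10; δ0: rk 5, SNF 1^5; δ1: rk 10, SNF 1^9·2
Ȟ^0: (6−5)−0=1 ⇒ Z
Ȟ^1: (15−10)−5=0 ⇒ 0
Ȟ^2: (10−0)−10=0 plus torsion [2] ⇒ Z/2

Ȟ^0(U;F) ≅ Z, Ȟ^1(U;F) ≅ 0, Ȟ^2(U;F) ≅ Z/2


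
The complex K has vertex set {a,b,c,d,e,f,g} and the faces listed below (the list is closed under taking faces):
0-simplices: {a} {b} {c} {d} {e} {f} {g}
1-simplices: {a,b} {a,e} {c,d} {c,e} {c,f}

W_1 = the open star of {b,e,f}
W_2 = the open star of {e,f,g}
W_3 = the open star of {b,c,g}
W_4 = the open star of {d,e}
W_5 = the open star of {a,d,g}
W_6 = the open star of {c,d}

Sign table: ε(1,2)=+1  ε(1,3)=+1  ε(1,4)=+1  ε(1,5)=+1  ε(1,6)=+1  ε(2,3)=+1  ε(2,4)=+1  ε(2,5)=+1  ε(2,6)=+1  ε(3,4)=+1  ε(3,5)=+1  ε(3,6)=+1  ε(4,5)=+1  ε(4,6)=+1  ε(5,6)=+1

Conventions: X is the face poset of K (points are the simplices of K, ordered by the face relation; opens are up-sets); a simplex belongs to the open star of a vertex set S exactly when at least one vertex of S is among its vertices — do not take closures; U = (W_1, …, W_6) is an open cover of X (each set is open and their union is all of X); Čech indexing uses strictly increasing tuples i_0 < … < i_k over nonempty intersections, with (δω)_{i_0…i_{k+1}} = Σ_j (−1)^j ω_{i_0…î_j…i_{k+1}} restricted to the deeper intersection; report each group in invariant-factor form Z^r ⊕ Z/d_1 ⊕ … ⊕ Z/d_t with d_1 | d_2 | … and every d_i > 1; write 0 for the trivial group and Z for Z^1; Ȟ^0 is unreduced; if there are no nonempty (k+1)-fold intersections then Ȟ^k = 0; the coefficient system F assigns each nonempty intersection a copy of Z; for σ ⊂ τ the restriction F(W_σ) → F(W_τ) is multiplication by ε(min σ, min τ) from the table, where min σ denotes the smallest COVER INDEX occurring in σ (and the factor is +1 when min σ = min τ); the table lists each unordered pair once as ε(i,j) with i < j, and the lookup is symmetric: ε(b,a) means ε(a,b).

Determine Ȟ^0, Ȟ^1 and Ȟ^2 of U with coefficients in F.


Ȟ^0 = Z,  Ȟ^1 = 0,  Ȟ^2 = Z^2

cover nerve:
  W1={{b},{e},{f},{a,b},{a,e},{c,e},{c,f}} W2={{e},{f},{g},{a,e},{c,e},{c,f}} W3={{b},{c},{g},{a,b},{c,d},{c,e},{c,f}} W4={{d},{e},{a,e},{c,d},{c,e}} W5={{a},{d},{g},{a,b},{a,e},{c,d}} W6={{c},{d},{c,d},{c,e},{c,f}}
  W12={{e},{f},{a,e},{c,e},{c,f}} W13={{b},{a,b},{c,e},{c,f}} W14={{e},{a,e},{c,e}} W15={{a,b},{a,e}} W16={{c,e},{c,f}} W23={{g},{c,e},{c,f}} W24={{e},{a,e},{c,e}} W25={{g},{a,e}} W26={{c,e},{c,f}} W34={{c,d},{c,e}} W35={{g},{a,b},{c,d}} W36={{c},{c,d},{c,e},{c,f}} W45={{d},{a,e},{c,d}} W46={{d},{c,d},{c,e}} W56={{d},{c,d}}
  W123={{c,e},{c,f}} W124={{e},{a,e},{c,e}} W125={{a,e}} W126={{c,e},{c,f}} W134={{c,e}} W135={{a,b}} W136={{c,e},{c,f}} W145={{a,e}} W146={{c,e}} W234={{c,e}} W235={{g}} W236={{c,e},{c,f}} W245={{a,e}} W246={{c,e}} W345={{c,d}} W346={{c,d},{c,e}} W356={{c,d}} W456={{d},{c,d}}
  W1234={{c,e}} W1236={{c,e},{c,f}} W1245={{a,e}} W1246={{c,e}} W1346={{c,e}} W2346={{c,e}} W3456={{c,d}}
  W12346={{c,e}}
C dims 6,15,18,7; δ0: rk 5, SNF 1^5; δ1: rk 10, SNF 1^10; δ2: rk 6, SNF 1^6
Ȟ^0: (6−5)−0=1 ⇒ Z
Ȟ^1: (15−10)−5=0 ⇒ 0
Ȟ^2: (18−6)−10=2 ⇒ Z^2


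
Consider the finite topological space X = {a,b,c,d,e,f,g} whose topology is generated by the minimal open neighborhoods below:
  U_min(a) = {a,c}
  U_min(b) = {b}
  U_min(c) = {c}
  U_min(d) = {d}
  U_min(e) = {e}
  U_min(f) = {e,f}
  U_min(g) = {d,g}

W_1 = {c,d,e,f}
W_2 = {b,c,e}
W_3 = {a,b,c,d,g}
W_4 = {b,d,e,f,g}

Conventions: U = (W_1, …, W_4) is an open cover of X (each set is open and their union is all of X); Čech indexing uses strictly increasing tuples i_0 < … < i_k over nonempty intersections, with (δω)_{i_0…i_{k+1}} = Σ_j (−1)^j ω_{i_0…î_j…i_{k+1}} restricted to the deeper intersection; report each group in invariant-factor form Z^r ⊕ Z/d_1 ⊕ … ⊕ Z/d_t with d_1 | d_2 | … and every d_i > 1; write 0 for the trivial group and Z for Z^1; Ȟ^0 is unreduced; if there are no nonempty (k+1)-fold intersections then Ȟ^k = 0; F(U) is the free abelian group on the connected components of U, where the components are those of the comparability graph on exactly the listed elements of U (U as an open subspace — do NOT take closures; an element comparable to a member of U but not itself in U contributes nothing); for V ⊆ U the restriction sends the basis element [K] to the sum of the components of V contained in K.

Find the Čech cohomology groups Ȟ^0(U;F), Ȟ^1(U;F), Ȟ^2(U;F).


Ȟ^0 ≅ Z^4, Ȟ^1 ≅ 0, Ȟ^2 ≅ 0

nerve of the cover:
  W12={c,e} W13={c,d} W14={d,e,f} W23={b,c} W24={b,e} W34={b,d,g}
  W123={c} W124={e} W134={d} W234={b}
components per intersection:
  W1: {c} {d} {e,f}
  W2: {b} {c} {e}
  W3: {a,c} {b} {d,g}
  W4: {b} {d,g} {e,f}
  W12: {c} {e}
  W13: {c} {d}
  W14: {d} {e,f}
  W23: {b} {c}
  W24: {b} {e}
  W34: {b} {d,g}
  W123: {c}
  W124: {e}
  W134: {d}
  W234: {b}
C dims 12,12,4; δ0: rk 8, SNF 1^8; δ1: rk 4, SNF 1^4
Ȟ^0 = (12 − 8) − 0 = 4, so Ȟ^0 ≅ Z^4
Ȟ^1 = (12 − 4) − 8 = 0, so Ȟ^1 ≅ 0
Ȟ^2 = (4 − 0) − 4 = 0, so Ȟ^2 ≅ 0


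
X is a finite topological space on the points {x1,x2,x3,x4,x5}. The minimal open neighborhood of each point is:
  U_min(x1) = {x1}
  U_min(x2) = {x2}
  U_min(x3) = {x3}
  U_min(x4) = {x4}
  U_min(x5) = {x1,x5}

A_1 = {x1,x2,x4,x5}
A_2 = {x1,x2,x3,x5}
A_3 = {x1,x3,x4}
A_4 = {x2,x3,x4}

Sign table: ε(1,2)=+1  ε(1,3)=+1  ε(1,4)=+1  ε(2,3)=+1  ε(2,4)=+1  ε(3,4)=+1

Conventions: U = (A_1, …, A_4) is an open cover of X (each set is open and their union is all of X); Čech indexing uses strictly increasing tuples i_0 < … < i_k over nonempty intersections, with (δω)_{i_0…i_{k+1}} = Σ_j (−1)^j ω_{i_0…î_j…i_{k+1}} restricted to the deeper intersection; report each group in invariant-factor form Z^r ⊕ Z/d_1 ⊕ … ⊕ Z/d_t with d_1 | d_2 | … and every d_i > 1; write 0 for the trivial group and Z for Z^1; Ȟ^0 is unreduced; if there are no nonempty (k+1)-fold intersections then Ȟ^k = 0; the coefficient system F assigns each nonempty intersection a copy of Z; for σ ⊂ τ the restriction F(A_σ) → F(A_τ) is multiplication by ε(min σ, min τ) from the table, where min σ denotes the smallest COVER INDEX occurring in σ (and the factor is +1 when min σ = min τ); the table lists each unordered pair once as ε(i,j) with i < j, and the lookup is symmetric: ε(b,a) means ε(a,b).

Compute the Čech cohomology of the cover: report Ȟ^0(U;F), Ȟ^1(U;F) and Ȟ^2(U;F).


nonempty overlaps:
  A12={x1,x2,x5} A13={x1,x4} A14={x2,x4} A23={x1,x3} A24={x2,x3} A34={x3,x4}
  A123={x1} A124={x2} A134={x4} A234={x3}
C dims 4,6,4; δ0: rk 3, SNF 1^3; δ1: rk 3, SNF 1^3
degree 0: 4−3−0 = 1 → Ȟ^0 ≅ Z
degree 1: 6−3−3 = 0 → Ȟ^1 ≅ 0
degree 2: 4−0−3 = 1 → Ȟ^2 ≅ Z

Ȟ^0 = Z,  Ȟ^1 = 0,  Ȟ^2 = Z


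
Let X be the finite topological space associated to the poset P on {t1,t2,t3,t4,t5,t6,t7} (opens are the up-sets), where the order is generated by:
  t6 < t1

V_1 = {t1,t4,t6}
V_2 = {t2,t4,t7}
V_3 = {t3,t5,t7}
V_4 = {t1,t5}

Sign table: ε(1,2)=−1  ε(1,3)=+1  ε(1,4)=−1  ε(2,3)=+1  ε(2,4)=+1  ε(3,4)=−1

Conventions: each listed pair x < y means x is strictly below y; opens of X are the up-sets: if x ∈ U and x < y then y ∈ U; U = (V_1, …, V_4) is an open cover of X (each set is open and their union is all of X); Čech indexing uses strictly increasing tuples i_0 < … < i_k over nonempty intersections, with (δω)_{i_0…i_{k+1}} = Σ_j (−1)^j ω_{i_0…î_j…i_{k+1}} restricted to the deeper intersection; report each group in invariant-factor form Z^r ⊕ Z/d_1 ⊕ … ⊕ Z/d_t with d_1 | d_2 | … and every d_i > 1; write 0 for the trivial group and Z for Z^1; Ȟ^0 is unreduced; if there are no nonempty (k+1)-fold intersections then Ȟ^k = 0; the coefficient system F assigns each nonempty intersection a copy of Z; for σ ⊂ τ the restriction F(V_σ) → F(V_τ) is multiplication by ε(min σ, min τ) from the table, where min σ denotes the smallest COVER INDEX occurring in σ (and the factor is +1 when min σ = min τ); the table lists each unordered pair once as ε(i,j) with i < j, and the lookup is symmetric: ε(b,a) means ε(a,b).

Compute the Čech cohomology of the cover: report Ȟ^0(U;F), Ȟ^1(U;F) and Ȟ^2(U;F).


intersection data:
  V12={t4} V14={t1} V23={t7} V34={t5}
C dims 4,4; δ0: rk 4, SNF 1^3·2
Ȟ^0 = (4 − 4) − 0 = 0, so Ȟ^0 ≅ 0
Ȟ^1 = (4 − 0) − 4 = 0 plus torsion [2], so Ȟ^1 ≅ Z/2
Ȟ^2 = (0 − 0) − 0 = 0, so Ȟ^2 ≅ 0

Ȟ^0 = 0,  Ȟ^1 = Z/2,  Ȟ^2 = 0


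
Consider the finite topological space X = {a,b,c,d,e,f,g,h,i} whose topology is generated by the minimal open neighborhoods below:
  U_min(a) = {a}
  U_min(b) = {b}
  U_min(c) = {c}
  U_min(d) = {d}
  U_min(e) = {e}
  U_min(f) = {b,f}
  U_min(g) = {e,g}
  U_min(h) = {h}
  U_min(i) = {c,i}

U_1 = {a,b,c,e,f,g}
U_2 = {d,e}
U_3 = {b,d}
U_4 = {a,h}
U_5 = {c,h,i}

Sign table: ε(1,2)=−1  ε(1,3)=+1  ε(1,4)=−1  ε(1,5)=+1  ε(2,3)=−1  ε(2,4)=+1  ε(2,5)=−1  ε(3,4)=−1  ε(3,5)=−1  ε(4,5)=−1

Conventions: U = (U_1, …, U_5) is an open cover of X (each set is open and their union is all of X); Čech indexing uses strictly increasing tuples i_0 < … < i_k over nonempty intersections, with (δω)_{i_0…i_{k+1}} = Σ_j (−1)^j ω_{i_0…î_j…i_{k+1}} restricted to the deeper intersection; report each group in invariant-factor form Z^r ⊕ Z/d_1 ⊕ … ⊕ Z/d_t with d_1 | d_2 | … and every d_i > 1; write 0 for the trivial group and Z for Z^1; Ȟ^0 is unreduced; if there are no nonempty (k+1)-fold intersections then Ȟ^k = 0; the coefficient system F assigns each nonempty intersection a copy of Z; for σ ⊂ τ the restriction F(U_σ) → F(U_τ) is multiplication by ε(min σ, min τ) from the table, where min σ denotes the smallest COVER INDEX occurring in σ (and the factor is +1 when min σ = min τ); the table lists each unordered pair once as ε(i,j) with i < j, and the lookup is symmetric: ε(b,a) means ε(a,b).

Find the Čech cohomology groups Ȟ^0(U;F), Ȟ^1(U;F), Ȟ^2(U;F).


Ȟ^0 ≅ Z, Ȟ^1 ≅ Z^2, Ȟ^2 ≅ 0

intersection data:
  U12={e} U13={b} U14={a} U15={c} U23={d} U45={h}
C dims 5,6; δ0: rk 4, SNF 1^4
Ȟ^0 = (5 − 4) − 0 = 1, so Ȟ^0 ≅ Z
Ȟ^1 = (6 − 0) − 4 = 2, so Ȟ^1 ≅ Z^2
Ȟ^2 = (0 − 0) − 0 = 0, so Ȟ^2 ≅ 0


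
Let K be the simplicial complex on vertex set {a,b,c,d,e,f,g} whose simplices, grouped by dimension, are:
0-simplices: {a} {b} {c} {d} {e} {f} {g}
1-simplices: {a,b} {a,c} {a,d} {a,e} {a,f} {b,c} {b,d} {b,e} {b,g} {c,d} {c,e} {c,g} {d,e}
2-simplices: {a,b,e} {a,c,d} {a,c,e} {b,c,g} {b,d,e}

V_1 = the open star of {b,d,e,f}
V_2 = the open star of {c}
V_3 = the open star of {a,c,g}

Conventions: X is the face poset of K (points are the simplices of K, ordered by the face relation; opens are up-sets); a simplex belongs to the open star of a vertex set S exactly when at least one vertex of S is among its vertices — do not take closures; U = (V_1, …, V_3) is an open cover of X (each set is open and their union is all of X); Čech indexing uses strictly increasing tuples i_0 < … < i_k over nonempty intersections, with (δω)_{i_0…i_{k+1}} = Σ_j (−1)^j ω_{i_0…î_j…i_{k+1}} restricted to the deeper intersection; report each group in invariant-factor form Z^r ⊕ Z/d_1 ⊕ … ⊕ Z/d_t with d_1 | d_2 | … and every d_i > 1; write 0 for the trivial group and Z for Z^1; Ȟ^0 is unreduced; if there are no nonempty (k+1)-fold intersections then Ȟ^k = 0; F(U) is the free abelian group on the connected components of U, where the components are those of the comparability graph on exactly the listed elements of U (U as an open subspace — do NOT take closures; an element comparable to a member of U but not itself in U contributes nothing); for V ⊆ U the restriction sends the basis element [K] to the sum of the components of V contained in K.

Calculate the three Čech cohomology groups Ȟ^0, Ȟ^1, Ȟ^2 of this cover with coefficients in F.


Ȟ^0 ≅ Z; Ȟ^1 ≅ Z^2; Ȟ^2 ≅ 0

nonempty intersections:
  V1={{b},{d},{e},{f},{a,b},{a,d},{a,e},{a,f},{b,c},{b,d},{b,e},{b,g},{c,d},{c,e},{d,e},{a,b,e},{a,c,d},{a,c,e},{b,c,g},{b,d,e}} V2={{c},{a,c},{b,c},{c,d},{c,e},{c,g},{a,c,d},{a,c,e},{b,c,g}} V3={{a},{c},{g},{a,b},{a,c},{a,d},{a,e},{a,f},{b,c},{b,g},{c,d},{c,e},{c,g},{a,b,e},{a,c,d},{a,c,e},{b,c,g}}
  V12={{b,c},{c,d},{c,e},{a,c,d},{a,c,e},{b,c,g}} V13={{a,b},{a,d},{a,e},{a,f},{b,c},{b,g},{c,d},{c,e},{a,b,e},{a,c,d},{a,c,e},{b,c,g}} V23={{c},{a,c},{b,c},{c,d},{c,e},{c,g},{a,c,d},{a,c,e},{b,c,g}}
  V123={{b,c},{c,d},{c,e},{a,c,d},{a,c,e},{b,c,g}}
components per intersection:
  V1: {{b},{d},{e},{a,b},{a,d},{a,e},{b,c},{b,d},{b,e},{b,g},{c,d},{c,e},{d,e},{a,b,e},{a,c,d},{a,c,e},{b,c,g},{b,d,e}} {{f},{a,f}}
  V2: {{c},{a,c},{b,c},{c,d},{c,e},{c,g},{a,c,d},{a,c,e},{b,c,g}}
  V3: {{a},{c},{g},{a,b},{a,c},{a,d},{a,e},{a,f},{b,c},{b,g},{c,d},{c,e},{c,g},{a,b,e},{a,c,d},{a,c,e},{b,c,g}}
  V12: {{b,c},{b,c,g}} {{c,d},{a,c,d}} {{c,e},{a,c,e}}
  V13: {{a,b},{a,e},{c,e},{a,b,e},{a,c,e}} {{a,d},{c,d},{a,c,d}} {{a,f}} {{b,c},{b,g},{b,c,g}}
  V23: {{c},{a,c},{b,c},{c,d},{c,e},{c,g},{a,c,d},{a,c,e},{b,c,g}}
  V123: {{b,c},{b,c,g}} {{c,d},{a,c,d}} {{c,e},{a,c,e}}
C dims 4,8,3; δ0: rk 3, SNF 1^3; δ1: rk 3, SNF 1^3
Ȟ^0: (4−3)−0=1 ⇒ Z
Ȟ^1: (8−3)−3=2 ⇒ Z^2
Ȟ^2: (3−0)−3=0 ⇒ 0


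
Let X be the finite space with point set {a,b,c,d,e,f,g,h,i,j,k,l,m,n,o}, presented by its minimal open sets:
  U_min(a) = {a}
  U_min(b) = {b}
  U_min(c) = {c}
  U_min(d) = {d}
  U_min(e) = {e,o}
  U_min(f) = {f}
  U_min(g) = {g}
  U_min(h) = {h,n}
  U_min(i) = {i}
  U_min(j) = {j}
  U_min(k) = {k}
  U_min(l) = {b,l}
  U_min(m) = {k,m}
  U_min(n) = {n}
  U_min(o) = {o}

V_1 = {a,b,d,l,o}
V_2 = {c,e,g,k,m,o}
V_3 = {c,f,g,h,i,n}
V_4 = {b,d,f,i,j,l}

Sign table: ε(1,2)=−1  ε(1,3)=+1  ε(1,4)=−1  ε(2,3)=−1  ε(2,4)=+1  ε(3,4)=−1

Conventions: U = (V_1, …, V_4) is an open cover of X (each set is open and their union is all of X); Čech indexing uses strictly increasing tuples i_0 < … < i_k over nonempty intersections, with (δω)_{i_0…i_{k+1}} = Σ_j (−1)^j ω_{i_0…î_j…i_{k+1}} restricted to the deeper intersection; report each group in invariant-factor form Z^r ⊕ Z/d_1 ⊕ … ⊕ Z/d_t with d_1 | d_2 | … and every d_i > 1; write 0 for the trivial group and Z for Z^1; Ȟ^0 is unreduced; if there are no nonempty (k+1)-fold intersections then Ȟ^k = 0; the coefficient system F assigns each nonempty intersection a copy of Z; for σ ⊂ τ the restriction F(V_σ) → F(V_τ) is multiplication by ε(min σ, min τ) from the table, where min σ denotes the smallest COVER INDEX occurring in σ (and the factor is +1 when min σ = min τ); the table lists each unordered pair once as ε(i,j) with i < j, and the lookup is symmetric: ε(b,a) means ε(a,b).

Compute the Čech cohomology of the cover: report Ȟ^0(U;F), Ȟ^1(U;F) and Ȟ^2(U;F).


Ȟ^0(U;F) ≅ Z; Ȟ^1(U;F) ≅ Z; Ȟ^2(U;F) ≅ 0

intersection data:
  V12={o} V14={b,d,l} V23={c,g} V34={f,i}
C dims 4,4; δ0: rk 3, SNF 1^3
Ȟ^0 = (4 − 3) − 0 = 1, so Ȟ^0 ≅ Z
Ȟ^1 = (4 − 0) − 3 = 1, so Ȟ^1 ≅ Z
Ȟ^2 = (0 − 0) − 0 = 0, so Ȟ^2 ≅ 0


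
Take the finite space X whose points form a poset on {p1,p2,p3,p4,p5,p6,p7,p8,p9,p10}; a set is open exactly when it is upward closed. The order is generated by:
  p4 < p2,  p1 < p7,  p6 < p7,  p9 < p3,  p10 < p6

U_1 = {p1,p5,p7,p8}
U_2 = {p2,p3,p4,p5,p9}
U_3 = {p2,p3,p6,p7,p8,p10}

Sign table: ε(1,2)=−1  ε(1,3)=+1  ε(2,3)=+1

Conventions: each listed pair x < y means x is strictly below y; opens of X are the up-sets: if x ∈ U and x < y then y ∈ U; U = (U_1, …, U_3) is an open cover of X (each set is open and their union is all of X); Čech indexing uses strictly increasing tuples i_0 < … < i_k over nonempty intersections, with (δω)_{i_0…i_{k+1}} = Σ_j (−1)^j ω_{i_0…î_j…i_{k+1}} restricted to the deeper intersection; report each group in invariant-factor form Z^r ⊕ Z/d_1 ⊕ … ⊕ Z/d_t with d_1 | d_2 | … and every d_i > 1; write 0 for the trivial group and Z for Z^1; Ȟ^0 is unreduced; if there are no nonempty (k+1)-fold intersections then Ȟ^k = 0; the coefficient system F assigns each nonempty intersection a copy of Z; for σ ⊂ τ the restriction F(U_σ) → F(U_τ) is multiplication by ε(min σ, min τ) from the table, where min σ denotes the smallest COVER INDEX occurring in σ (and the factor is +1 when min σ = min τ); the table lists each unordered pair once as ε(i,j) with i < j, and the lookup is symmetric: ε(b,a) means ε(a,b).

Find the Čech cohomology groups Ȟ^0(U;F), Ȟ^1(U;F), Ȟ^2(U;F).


Ȟ^0 ≅ 0; Ȟ^1 ≅ Z/2; Ȟ^2 ≅ 0

nerve simplices:
  U12={p5} U13={p7,p8} U23={p2,p3}
C dims 3,3; δ0: rk 3, SNF 1^2·2
degree 0: 3−3−0 = 0 → Ȟ^0 ≅ 0
degree 1: 3−0−3 = 0 plus torsion [2] → Ȟ^1 ≅ Z/2
degree 2: 0−0−0 = 0 → Ȟ^2 ≅ 0


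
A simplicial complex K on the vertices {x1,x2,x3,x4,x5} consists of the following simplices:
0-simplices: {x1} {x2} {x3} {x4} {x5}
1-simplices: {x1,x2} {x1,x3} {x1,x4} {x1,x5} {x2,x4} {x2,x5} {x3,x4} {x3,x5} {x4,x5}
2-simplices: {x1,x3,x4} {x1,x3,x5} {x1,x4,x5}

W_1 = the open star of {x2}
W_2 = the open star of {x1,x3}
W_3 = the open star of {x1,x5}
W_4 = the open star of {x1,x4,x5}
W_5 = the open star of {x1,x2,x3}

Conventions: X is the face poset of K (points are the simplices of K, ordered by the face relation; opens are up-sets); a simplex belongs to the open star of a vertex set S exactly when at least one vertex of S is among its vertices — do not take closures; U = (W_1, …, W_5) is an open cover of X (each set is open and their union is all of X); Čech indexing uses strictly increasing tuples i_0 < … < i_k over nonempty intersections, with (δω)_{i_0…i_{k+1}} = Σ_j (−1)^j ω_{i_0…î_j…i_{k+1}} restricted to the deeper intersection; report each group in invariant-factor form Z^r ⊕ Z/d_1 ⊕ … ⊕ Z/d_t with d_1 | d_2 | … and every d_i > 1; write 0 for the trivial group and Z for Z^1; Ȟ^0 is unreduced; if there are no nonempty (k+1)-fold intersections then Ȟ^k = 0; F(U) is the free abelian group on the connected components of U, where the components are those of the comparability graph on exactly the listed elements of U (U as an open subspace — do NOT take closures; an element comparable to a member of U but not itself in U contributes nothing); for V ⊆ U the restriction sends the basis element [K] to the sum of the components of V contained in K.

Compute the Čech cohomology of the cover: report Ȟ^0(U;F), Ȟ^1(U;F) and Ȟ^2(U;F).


nonempty intersections:
  W1={{x2},{x1,x2},{x2,x4},{x2,x5}} W2={{x1},{x3},{x1,x2},{x1,x3},{x1,x4},{x1,x5},{x3,x4},{x3,x5},{x1,x3,x4},{x1,x3,x5},{x1,x4,x5}} W3={{x1},{x5},{x1,x2},{x1,x3},{x1,x4},{x1,x5},{x2,x5},{x3,x5},{x4,x5},{x1,x3,x4},{x1,x3,x5},{x1,x4,x5}} W4={{x1},{x4},{x5},{x1,x2},{x1,x3},{x1,x4},{x1,x5},{x2,x4},{x2,x5},{x3,x4},{x3,x5},{x4,x5},{x1,x3,x4},{x1,x3,x5},{x1,x4,x5}} W5={{x1},{x2},{x3},{x1,x2},{x1,x3},{x1,x4},{x1,x5},{x2,x4},{x2,x5},{x3,x4},{x3,x5},{x1,x3,x4},{x1,x3,x5},{x1,x4,x5}}
  W12={{x1,x2}} W13={{x1,x2},{x2,x5}} W14={{x1,x2},{x2,x4},{x2,x5}} W15={{x2},{x1,x2},{x2,x4},{x2,x5}} W23={{x1},{x1,x2},{x1,x3},{x1,x4},{x1,x5},{x3,x5},{x1,x3,x4},{x1,x3,x5},{x1,x4,x5}} W24={{x1},{x1,x2},{x1,x3},{x1,x4},{x1,x5},{x3,x4},{x3,x5},{x1,x3,x4},{x1,x3,x5},{x1,x4,x5}} W25={{x1},{x3},{x1,x2},{x1,x3},{x1,x4},{x1,x5},{x3,x4},{x3,x5},{x1,x3,x4},{x1,x3,x5},{x1,x4,x5}} W34={{x1},{x5},{x1,x2},{x1,x3},{x1,x4},{x1,x5},{x2,x5},{x3,x5},{x4,x5},{x1,x3,x4},{x1,x3,x5},{x1,x4,x5}} W35={{x1},{x1,x2},{x1,x3},{x1,x4},{x1,x5},{x2,x5},{x3,x5},{x1,x3,x4},{x1,x3,x5},{x1,x4,x5}} W45={{x1},{x1,x2},{x1,x3},{x1,x4},{x1,x5},{x2,x4},{x2,x5},{x3,x4},{x3,x5},{x1,x3,x4},{x1,x3,x5},{x1,x4,x5}}
  W123={{x1,x2}} W124={{x1,x2}} W125={{x1,x2}} W134={{x1,x2},{x2,x5}} W135={{x1,x2},{x2,x5}} W145={{x1,x2},{x2,x4},{x2,x5}} W234={{x1},{x1,x2},{x1,x3},{x1,x4},{x1,x5},{x3,x5},{x1,x3,x4},{x1,x3,x5},{x1,x4,x5}} W235={{x1},{x1,x2},{x1,x3},{x1,x4},{x1,x5},{x3,x5},{x1,x3,x4},{x1,x3,x5},{x1,x4,x5}} W245={{x1},{x1,x2},{x1,x3},{x1,x4},{x1,x5},{x3,x4},{x3,x5},{x1,x3,x4},{x1,x3,x5},{x1,x4,x5}} W345={{x1},{x1,x2},{x1,x3},{x1,x4},{x1,x5},{x2,x5},{x3,x5},{x1,x3,x4},{x1,x3,x5},{x1,x4,x5}}
  W1234={{x1,x2}} W1235={{x1,x2}} W1245={{x1,x2}} W1345={{x1,x2},{x2,x5}} W2345={{x1},{x1,x2},{x1,x3},{x1,x4},{x1,x5},{x3,x5},{x1,x3,x4},{x1,x3,x5},{x1,x4,x5}}
  W12345={{x1,x2}}
components per intersection:
  W1: {{x2},{x1,x2},{x2,x4},{x2,x5}}
  W2: {{x1},{x3},{x1,x2},{x1,x3},{x1,x4},{x1,x5},{x3,x4},{x3,x5},{x1,x3,x4},{x1,x3,x5},{x1,x4,x5}}
  W3: {{x1},{x5},{x1,x2},{x1,x3},{x1,x4},{x1,x5},{x2,x5},{x3,x5},{x4,x5},{x1,x3,x4},{x1,x3,x5},{x1,x4,x5}}
  W4: {{x1},{x4},{x5},{x1,x2},{x1,x3},{x1,x4},{x1,x5},{x2,x4},{x2,x5},{x3,x4},{x3,x5},{x4,x5},{x1,x3,x4},{x1,x3,x5},{x1,x4,x5}}
  W5: {{x1},{x2},{x3},{x1,x2},{x1,x3},{x1,x4},{x1,x5},{x2,x4},{x2,x5},{x3,x4},{x3,x5},{x1,x3,x4},{x1,x3,x5},{x1,x4,x5}}
  W12: {{x1,x2}}
  W13: {{x1,x2}} {{x2,x5}}
  W14: {{x1,x2}} {{x2,x4}} {{x2,x5}}
  W15: {{x2},{x1,x2},{x2,x4},{x2,x5}}
  W23: {{x1},{x1,x2},{x1,x3},{x1,x4},{x1,x5},{x3,x5},{x1,x3,x4},{x1,x3,x5},{x1,x4,x5}}
  W24: {{x1},{x1,x2},{x1,x3},{x1,x4},{x1,x5},{x3,x4},{x3,x5},{x1,x3,x4},{x1,x3,x5},{x1,x4,x5}}
  W25: {{x1},{x3},{x1,x2},{x1,x3},{x1,x4},{x1,x5},{x3,x4},{x3,x5},{x1,x3,x4},{x1,x3,x5},{x1,x4,x5}}
  W34: {{x1},{x5},{x1,x2},{x1,x3},{x1,x4},{x1,x5},{x2,x5},{x3,x5},{x4,x5},{x1,x3,x4},{x1,x3,x5},{x1,x4,x5}}
  W35: {{x1},{x1,x2},{x1,x3},{x1,x4},{x1,x5},{x3,x5},{x1,x3,x4},{x1,x3,x5},{x1,x4,x5}} {{x2,x5}}
  W45: {{x1},{x1,x2},{x1,x3},{x1,x4},{x1,x5},{x3,x4},{x3,x5},{x1,x3,x4},{x1,x3,x5},{x1,x4,x5}} {{x2,x4}} {{x2,x5}}
  W123: {{x1,x2}}
  W124: {{x1,x2}}
  W125: {{x1,x2}}
  W134: {{x1,x2}} {{x2,x5}}
  W135: {{x1,x2}} {{x2,x5}}
  W145: {{x1,x2}} {{x2,x4}} {{x2,x5}}
  W234: {{x1},{x1,x2},{x1,x3},{x1,x4},{x1,x5},{x3,x5},{x1,x3,x4},{x1,x3,x5},{x1,x4,x5}}
  W235: {{x1},{x1,x2},{x1,x3},{x1,x4},{x1,x5},{x3,x5},{x1,x3,x4},{x1,x3,x5},{x1,x4,x5}}
  W245: {{x1},{x1,x2},{x1,x3},{x1,x4},{x1,x5},{x3,x4},{x3,x5},{x1,x3,x4},{x1,x3,x5},{x1,x4,x5}}
  W345: {{x1},{x1,x2},{x1,x3},{x1,x4},{x1,x5},{x3,x5},{x1,x3,x4},{x1,x3,x5},{x1,x4,x5}} {{x2,x5}}
  W1234: {{x1,x2}}
  W1235: {{x1,x2}}
  W1245: {{x1,x2}}
  W1345: {{x1,x2}} {{x2,x5}}
  W2345: {{x1},{x1,x2},{x1,x3},{x1,x4},{x1,x5},{x3,x5},{x1,x3,x4},{x1,x3,x5},{x1,x4,x5}}
  W12345: {{x1,x2}}
C dims 5,16,15,6; δ0: rk 4, SNF 1^4; δ1: rk 10, SNF 1^10; δ2: rk 5, SNF 1^5
Ȟ^0: (5−4)−0=1 ⇒ Z
Ȟ^1: (16−10)−4=2 ⇒ Z^2
Ȟ^2: (15−5)−10=0 ⇒ 0

Ȟ^0(U;F) ≅ Z,  Ȟ^1(U;F) ≅ Z^2,  Ȟ^2(U;F) ≅ 0
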